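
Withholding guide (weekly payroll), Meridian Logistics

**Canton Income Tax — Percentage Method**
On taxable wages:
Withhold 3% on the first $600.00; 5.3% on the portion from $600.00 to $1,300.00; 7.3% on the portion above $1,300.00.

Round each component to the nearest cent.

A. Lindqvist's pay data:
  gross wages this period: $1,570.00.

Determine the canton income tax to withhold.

$74.81

Canton Income Tax: taxable = $1,570.00
  $55.10 + 7.3% × ($1,570.00 − $1,300.00) = $55.10 + 7.3% × $270.00 = $74.81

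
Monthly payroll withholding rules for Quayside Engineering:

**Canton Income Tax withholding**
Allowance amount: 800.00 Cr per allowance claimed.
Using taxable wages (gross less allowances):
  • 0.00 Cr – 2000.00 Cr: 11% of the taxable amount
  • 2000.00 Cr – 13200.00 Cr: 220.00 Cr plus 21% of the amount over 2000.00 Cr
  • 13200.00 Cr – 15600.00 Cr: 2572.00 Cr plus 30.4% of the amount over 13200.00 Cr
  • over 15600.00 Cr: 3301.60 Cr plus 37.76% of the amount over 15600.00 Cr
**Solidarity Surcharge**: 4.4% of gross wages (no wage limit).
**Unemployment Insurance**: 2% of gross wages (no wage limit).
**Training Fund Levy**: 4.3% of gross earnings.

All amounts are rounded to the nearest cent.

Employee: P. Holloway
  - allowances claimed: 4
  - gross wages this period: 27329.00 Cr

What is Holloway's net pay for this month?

Canton Income Tax: taxable = 27329.00 Cr − 4×800.00 Cr = 24129.00 Cr
  3301.60 Cr + 37.76% × (24129.00 Cr − 15600.00 Cr) = 3301.60 Cr + 37.76% × 8529.00 Cr = 6522.15 Cr
Solidarity Surcharge: 4.4% × 27329.00 Cr = 1202.48 Cr
Unemployment Insurance: 2% × 27329.00 Cr = 546.58 Cr
Training Fund Levy: 4.3% × 27329.00 Cr = 1175.15 Cr
Total withheld: 6522.15 Cr + 1202.48 Cr + 546.58 Cr + 1175.15 Cr = 9446.36 Cr
Net pay: 27329.00 Cr − 9446.36 Cr = 17882.64 Cr

17882.64 Cr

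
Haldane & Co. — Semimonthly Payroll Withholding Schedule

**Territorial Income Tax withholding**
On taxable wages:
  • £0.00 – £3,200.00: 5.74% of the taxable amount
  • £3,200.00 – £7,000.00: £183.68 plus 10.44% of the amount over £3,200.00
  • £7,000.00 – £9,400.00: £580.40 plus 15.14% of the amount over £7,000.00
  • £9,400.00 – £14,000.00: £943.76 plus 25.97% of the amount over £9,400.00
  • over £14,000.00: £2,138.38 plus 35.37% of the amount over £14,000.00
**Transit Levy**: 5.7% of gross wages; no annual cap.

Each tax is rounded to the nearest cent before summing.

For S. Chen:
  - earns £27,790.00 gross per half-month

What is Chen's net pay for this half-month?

Territorial Income Tax: taxable = £27,790.00
  £2,138.38 + 35.37% × (£27,790.00 − £14,000.00) = £2,138.38 + 35.37% × £13,790.00 = £7,015.90
Transit Levy: 5.7% × £27,790.00 = £1,584.03
Total withheld: £7,015.90 + £1,584.03 = £8,599.93
Net pay: £27,790.00 − £8,599.93 = £19,190.07

£19,190.07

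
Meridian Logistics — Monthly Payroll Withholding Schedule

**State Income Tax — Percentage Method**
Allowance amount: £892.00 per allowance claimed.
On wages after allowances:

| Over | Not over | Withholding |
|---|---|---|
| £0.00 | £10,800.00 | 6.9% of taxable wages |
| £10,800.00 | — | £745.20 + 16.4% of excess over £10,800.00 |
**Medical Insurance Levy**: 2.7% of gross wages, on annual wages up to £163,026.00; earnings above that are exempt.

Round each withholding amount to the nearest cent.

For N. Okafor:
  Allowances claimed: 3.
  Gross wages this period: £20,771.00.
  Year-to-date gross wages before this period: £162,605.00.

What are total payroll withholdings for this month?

£1,952.95

State Income Tax: taxable = £20,771.00 − 3×£892.00 = £18,095.00
  £745.20 + 16.4% × (£18,095.00 − £10,800.00) = £745.20 + 16.4% × £7,295.00 = £1,941.58
Medical Insurance Levy: cap £163,026.00 − YTD £162,605.00 = £421.00 subject; 2.7% × £421.00 = £11.37
Total: £1,941.58 + £11.37 = £1,952.95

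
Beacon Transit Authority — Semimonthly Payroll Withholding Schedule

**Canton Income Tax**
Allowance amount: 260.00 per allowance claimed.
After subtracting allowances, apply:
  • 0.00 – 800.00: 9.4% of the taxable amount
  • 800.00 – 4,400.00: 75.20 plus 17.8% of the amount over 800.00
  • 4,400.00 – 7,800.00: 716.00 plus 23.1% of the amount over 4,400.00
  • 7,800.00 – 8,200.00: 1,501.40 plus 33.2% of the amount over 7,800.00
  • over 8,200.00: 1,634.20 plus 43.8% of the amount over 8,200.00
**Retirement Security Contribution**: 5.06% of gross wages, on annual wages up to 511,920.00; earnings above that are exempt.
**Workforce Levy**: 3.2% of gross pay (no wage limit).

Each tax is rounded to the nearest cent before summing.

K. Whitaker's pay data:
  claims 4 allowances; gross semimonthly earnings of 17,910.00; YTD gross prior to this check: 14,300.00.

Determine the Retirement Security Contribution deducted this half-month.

906.25

Retirement Security Contribution: 5.06% × 17,910.00 = 906.25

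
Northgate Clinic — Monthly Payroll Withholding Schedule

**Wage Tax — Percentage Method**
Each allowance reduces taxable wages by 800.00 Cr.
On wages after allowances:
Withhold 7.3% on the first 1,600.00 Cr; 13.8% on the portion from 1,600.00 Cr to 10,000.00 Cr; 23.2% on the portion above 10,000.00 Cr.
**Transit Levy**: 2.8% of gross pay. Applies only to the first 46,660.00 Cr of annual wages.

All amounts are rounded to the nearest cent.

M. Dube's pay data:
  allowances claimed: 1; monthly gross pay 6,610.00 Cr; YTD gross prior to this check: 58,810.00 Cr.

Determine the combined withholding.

Wage Tax: taxable = 6,610.00 Cr − 1×800.00 Cr = 5,810.00 Cr
  116.80 Cr + 13.8% × (5,810.00 Cr − 1,600.00 Cr) = 116.80 Cr + 13.8% × 4,210.00 Cr = 697.78 Cr
Transit Levy: YTD 58,810.00 Cr ≥ cap 46,660.00 Cr → 0.00 Cr
Total: 697.78 Cr + 0.00 Cr = 697.78 Cr

697.78 Cr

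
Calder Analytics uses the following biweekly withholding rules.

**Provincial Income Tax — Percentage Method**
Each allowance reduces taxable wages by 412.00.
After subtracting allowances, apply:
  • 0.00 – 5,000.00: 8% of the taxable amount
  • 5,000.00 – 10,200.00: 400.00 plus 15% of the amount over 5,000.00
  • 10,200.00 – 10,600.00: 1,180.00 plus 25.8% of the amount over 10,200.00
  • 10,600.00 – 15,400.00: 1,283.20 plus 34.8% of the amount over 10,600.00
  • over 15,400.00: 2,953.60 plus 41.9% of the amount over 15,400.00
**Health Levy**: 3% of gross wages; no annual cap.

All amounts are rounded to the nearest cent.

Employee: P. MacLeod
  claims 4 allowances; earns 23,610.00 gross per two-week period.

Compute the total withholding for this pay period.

6,411.38

Provincial Income Tax: taxable = 23,610.00 − 4×412.00 = 21,962.00
  2,953.60 + 41.9% × (21,962.00 − 15,400.00) = 2,953.60 + 41.9% × 6,562.00 = 5,703.08
Health Levy: 3% × 23,610.00 = 708.30
Total: 5,703.08 + 708.30 = 6,411.38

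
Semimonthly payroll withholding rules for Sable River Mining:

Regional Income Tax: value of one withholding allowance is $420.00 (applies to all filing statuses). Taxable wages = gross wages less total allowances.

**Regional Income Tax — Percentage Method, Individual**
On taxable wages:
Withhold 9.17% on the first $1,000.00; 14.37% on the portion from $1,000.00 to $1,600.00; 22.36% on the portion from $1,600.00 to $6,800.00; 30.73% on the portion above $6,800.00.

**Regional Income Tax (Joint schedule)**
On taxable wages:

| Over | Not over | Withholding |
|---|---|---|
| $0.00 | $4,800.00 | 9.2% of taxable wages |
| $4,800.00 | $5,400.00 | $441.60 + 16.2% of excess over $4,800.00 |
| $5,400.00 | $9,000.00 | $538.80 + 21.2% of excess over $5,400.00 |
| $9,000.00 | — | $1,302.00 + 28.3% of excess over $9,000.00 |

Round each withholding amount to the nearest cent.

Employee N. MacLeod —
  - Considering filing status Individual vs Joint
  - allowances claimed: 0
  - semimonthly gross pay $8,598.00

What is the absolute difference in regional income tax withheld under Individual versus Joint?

Regional Income Tax (Individual): taxable = $8,598.00
  $1,340.64 + 30.73% × ($8,598.00 − $6,800.00) = $1,340.64 + 30.73% × $1,798.00 = $1,893.17
Regional Income Tax (Joint): taxable = $8,598.00
  $538.80 + 21.2% × ($8,598.00 − $5,400.00) = $538.80 + 21.2% × $3,198.00 = $1,216.78
Difference: |$1,893.17 − $1,216.78| = $676.39 (higher under Individual)

$676.39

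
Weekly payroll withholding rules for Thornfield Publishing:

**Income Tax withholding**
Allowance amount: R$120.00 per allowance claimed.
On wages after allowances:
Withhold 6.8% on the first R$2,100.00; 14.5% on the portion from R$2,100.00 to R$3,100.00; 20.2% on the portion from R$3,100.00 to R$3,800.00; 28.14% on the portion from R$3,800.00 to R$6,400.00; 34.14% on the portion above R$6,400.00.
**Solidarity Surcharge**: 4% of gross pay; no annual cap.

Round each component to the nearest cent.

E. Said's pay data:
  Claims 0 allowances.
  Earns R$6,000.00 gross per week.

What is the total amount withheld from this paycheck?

R$1,288.28

Income Tax: taxable = R$6,000.00
  R$429.20 + 28.14% × (R$6,000.00 − R$3,800.00) = R$429.20 + 28.14% × R$2,200.00 = R$1,048.28
Solidarity Surcharge: 4% × R$6,000.00 = R$240.00
Total: R$1,048.28 + R$240.00 = R$1,288.28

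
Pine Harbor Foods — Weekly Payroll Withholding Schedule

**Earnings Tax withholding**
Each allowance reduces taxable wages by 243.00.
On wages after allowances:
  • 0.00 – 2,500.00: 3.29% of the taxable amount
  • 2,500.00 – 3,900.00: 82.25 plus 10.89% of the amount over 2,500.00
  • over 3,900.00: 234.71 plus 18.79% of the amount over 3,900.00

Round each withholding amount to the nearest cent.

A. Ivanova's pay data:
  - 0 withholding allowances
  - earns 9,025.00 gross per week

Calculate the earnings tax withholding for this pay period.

Earnings Tax: taxable = 9,025.00
  234.71 + 18.79% × (9,025.00 − 3,900.00) = 234.71 + 18.79% × 5,125.00 = 1,197.70

1,197.70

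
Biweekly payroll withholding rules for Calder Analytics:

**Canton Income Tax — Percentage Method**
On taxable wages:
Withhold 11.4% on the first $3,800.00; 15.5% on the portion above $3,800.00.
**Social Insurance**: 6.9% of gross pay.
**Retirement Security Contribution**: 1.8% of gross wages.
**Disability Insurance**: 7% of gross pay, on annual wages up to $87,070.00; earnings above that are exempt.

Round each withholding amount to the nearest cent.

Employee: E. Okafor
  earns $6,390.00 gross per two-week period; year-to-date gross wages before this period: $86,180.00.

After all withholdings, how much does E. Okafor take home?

Canton Income Tax: taxable = $6,390.00
  $433.20 + 15.5% × ($6,390.00 − $3,800.00) = $433.20 + 15.5% × $2,590.00 = $834.65
Social Insurance: 6.9% × $6,390.00 = $440.91
Retirement Security Contribution: 1.8% × $6,390.00 = $115.02
Disability Insurance: cap $87,070.00 − YTD $86,180.00 = $890.00 subject; 7% × $890.00 = $62.30
Total withheld: $834.65 + $440.91 + $115.02 + $62.30 = $1,452.88
Net pay: $6,390.00 − $1,452.88 = $4,937.12

$4,937.12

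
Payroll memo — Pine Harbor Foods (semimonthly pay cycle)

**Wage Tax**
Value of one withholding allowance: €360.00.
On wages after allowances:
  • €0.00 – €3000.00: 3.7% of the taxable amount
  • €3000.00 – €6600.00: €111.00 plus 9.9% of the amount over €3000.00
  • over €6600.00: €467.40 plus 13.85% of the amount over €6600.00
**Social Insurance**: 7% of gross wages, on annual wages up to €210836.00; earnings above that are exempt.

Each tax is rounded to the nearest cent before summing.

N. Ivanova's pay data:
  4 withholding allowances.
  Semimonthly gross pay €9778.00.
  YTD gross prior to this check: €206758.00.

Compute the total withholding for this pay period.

€993.57

Wage Tax: taxable = €9778.00 − 4×€360.00 = €8338.00
  €467.40 + 13.85% × (€8338.00 − €6600.00) = €467.40 + 13.85% × €1738.00 = €708.11
Social Insurance: cap €210836.00 − YTD €206758.00 = €4078.00 subject; 7% × €4078.00 = €285.46
Total: €708.11 + €285.46 = €993.57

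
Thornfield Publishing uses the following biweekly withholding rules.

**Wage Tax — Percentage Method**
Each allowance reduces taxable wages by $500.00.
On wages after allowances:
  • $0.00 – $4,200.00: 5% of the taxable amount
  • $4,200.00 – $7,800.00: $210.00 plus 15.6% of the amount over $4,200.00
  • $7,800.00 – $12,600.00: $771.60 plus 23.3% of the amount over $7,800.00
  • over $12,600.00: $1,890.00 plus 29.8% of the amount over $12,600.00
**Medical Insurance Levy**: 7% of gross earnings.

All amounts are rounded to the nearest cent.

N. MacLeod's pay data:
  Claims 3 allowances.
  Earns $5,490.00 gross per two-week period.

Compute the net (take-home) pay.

$4,906.20

Wage Tax: taxable = $5,490.00 − 3×$500.00 = $3,990.00
  5% × $3,990.00 = $199.50
Medical Insurance Levy: 7% × $5,490.00 = $384.30
Total withheld: $199.50 + $384.30 = $583.80
Net pay: $5,490.00 − $583.80 = $4,906.20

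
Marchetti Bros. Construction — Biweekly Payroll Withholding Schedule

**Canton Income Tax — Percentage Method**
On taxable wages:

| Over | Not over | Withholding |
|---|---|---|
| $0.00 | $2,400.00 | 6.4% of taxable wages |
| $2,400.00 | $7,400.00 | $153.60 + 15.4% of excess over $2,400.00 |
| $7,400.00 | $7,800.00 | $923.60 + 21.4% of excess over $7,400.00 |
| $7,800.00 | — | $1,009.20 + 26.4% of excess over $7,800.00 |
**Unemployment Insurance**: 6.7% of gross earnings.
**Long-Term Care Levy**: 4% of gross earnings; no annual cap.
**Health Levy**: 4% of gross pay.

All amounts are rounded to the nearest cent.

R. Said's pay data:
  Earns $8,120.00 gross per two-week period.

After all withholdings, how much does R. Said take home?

$5,832.68

Canton Income Tax: taxable = $8,120.00
  $1,009.20 + 26.4% × ($8,120.00 − $7,800.00) = $1,009.20 + 26.4% × $320.00 = $1,093.68
Unemployment Insurance: 6.7% × $8,120.00 = $544.04
Long-Term Care Levy: 4% × $8,120.00 = $324.80
Health Levy: 4% × $8,120.00 = $324.80
Total withheld: $1,093.68 + $544.04 + $324.80 + $324.80 = $2,287.32
Net pay: $8,120.00 − $2,287.32 = $5,832.68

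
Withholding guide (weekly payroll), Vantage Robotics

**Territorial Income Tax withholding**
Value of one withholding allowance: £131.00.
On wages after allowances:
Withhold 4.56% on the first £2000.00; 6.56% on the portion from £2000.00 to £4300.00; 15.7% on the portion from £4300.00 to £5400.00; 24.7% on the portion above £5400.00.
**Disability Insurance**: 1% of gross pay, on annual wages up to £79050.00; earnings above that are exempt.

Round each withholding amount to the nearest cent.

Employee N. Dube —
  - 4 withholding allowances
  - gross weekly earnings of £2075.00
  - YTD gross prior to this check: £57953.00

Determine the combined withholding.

Territorial Income Tax: taxable = £2075.00 − 4×£131.00 = £1551.00
  4.56% × £1551.00 = £70.73
Disability Insurance: 1% × £2075.00 = £20.75
Total: £70.73 + £20.75 = £91.48

£91.48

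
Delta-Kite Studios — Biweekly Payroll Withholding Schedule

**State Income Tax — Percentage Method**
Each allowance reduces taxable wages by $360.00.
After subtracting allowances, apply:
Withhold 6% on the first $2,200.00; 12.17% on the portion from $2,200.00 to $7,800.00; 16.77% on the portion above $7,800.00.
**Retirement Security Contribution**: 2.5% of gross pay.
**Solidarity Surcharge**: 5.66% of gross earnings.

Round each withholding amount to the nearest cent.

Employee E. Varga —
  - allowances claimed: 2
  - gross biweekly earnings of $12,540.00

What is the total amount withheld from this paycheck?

State Income Tax: taxable = $12,540.00 − 2×$360.00 = $11,820.00
  $813.52 + 16.77% × ($11,820.00 − $7,800.00) = $813.52 + 16.77% × $4,020.00 = $1,487.67
Retirement Security Contribution: 2.5% × $12,540.00 = $313.50
Solidarity Surcharge: 5.66% × $12,540.00 = $709.76
Total: $1,487.67 + $313.50 + $709.76 = $2,510.93

$2,510.93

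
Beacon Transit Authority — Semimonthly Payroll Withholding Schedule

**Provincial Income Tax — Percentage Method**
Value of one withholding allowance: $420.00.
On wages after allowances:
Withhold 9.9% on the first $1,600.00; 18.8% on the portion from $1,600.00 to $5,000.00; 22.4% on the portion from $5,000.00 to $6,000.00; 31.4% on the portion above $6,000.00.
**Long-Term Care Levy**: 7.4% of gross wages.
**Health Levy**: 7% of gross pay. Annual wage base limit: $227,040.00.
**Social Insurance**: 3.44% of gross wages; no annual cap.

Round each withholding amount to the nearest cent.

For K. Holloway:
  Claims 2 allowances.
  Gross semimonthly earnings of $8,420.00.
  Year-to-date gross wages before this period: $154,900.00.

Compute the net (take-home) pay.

Provincial Income Tax: taxable = $8,420.00 − 2×$420.00 = $7,580.00
  $1,021.60 + 31.4% × ($7,580.00 − $6,000.00) = $1,021.60 + 31.4% × $1,580.00 = $1,517.72
Long-Term Care Levy: 7.4% × $8,420.00 = $623.08
Health Levy: 7% × $8,420.00 = $589.40
Social Insurance: 3.44% × $8,420.00 = $289.65
Total withheld: $1,517.72 + $623.08 + $589.40 + $289.65 = $3,019.85
Net pay: $8,420.00 − $3,019.85 = $5,400.15

$5,400.15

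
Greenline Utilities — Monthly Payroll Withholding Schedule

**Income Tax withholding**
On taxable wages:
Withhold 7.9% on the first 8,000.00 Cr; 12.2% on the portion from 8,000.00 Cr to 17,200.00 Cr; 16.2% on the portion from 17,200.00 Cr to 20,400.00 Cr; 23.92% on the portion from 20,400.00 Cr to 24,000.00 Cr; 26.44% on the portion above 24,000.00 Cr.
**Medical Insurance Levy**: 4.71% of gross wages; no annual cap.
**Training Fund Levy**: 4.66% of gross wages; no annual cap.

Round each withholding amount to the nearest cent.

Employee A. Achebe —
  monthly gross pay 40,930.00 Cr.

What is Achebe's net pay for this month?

Income Tax: taxable = 40,930.00 Cr
  3,133.92 Cr + 26.44% × (40,930.00 Cr − 24,000.00 Cr) = 3,133.92 Cr + 26.44% × 16,930.00 Cr = 7,610.21 Cr
Medical Insurance Levy: 4.71% × 40,930.00 Cr = 1,927.80 Cr
Training Fund Levy: 4.66% × 40,930.00 Cr = 1,907.34 Cr
Total withheld: 7,610.21 Cr + 1,927.80 Cr + 1,907.34 Cr = 11,445.35 Cr
Net pay: 40,930.00 Cr − 11,445.35 Cr = 29,484.65 Cr

29,484.65 Cr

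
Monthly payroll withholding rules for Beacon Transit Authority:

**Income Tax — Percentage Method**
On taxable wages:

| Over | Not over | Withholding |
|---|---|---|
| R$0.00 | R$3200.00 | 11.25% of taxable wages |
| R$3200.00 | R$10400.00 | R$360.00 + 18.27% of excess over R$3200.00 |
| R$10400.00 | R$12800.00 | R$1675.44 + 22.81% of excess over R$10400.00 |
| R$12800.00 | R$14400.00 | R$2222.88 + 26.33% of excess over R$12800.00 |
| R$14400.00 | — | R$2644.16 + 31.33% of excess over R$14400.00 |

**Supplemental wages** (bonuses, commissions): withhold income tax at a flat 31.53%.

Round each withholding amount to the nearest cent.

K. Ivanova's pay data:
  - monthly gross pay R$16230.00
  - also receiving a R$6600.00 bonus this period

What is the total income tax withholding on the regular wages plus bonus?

R$5298.48

Income Tax: taxable = R$16230.00
  R$2644.16 + 31.33% × (R$16230.00 − R$14400.00) = R$2644.16 + 31.33% × R$1830.00 = R$3217.50
Supplemental (31.53% flat on bonus): 31.53% × R$6600.00 = R$2080.98
Total income tax: R$3217.50 + R$2080.98 = R$5298.48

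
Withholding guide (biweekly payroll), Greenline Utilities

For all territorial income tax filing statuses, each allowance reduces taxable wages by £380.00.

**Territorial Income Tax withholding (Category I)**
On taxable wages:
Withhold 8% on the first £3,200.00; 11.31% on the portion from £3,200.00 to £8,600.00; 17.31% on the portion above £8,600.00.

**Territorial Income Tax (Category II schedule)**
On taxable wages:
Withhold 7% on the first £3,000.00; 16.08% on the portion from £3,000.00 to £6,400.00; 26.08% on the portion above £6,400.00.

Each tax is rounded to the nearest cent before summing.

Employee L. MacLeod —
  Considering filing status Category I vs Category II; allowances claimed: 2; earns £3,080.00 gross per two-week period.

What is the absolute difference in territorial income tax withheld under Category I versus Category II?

£23.20

Territorial Income Tax (Category I): taxable = £3,080.00 − 2×£380.00 = £2,320.00
  8% × £2,320.00 = £185.60
Territorial Income Tax (Category II): taxable = £3,080.00 − 2×£380.00 = £2,320.00
  7% × £2,320.00 = £162.40
Difference: |£185.60 − £162.40| = £23.20 (higher under Category I)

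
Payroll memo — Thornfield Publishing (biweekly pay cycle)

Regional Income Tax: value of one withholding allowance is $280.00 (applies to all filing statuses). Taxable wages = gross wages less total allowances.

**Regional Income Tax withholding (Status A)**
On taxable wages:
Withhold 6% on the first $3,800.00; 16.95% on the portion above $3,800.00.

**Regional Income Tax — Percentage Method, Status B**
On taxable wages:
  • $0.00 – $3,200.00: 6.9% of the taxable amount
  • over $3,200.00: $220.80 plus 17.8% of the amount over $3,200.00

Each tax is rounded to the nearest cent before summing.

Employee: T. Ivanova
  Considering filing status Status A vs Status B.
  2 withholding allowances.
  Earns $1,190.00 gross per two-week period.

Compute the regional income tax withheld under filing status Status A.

$37.80

Regional Income Tax (Status A): taxable = $1,190.00 − 2×$280.00 = $630.00
  6% × $630.00 = $37.80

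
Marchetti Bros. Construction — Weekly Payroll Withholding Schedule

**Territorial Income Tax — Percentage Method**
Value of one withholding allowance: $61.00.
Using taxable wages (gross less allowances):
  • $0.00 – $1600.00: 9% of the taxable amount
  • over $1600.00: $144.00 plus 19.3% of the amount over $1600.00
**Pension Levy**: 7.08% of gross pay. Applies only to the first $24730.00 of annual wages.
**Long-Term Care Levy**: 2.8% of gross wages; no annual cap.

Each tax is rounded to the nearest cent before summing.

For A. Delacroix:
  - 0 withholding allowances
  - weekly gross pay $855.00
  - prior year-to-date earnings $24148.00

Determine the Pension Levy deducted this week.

Pension Levy: cap $24730.00 − YTD $24148.00 = $582.00 subject; 7.08% × $582.00 = $41.21

$41.21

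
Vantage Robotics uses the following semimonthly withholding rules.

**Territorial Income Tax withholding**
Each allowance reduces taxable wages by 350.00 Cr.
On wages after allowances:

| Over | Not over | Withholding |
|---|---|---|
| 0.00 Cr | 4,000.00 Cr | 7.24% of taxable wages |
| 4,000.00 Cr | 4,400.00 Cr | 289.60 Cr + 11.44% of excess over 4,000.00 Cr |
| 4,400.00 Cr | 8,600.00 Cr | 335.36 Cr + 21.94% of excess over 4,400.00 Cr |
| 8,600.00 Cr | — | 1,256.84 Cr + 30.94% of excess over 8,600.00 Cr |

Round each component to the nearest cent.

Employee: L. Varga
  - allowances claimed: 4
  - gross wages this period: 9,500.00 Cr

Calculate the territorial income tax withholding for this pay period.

Territorial Income Tax: taxable = 9,500.00 Cr − 4×350.00 Cr = 8,100.00 Cr
  335.36 Cr + 21.94% × (8,100.00 Cr − 4,400.00 Cr) = 335.36 Cr + 21.94% × 3,700.00 Cr = 1,147.14 Cr

1,147.14 Cr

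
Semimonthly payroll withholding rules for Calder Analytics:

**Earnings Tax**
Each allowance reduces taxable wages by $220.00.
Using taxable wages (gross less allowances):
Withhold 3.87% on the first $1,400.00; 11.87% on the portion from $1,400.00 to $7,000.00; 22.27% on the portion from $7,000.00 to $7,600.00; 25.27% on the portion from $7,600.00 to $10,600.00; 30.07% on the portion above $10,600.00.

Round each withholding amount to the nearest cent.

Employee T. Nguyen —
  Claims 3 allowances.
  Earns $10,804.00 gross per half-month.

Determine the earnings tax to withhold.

Earnings Tax: taxable = $10,804.00 − 3×$220.00 = $10,144.00
  $852.52 + 25.27% × ($10,144.00 − $7,600.00) = $852.52 + 25.27% × $2,544.00 = $1,495.39

$1,495.39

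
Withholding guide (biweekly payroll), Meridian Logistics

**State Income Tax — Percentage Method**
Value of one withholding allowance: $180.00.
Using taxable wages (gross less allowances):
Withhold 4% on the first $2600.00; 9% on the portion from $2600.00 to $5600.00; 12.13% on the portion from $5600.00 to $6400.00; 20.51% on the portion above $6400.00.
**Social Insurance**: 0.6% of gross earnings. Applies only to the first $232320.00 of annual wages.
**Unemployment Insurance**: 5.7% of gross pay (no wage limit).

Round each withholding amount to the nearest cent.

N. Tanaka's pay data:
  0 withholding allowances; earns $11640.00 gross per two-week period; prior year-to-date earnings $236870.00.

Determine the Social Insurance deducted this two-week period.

$0.00

Social Insurance: YTD $236870.00 ≥ cap $232320.00 → $0.00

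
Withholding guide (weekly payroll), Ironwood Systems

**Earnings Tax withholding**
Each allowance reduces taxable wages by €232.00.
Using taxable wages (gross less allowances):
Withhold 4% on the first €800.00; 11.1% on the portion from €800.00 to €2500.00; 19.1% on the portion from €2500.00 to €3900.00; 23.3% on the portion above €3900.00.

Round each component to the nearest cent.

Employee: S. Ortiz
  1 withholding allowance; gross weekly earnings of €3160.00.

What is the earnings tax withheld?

€302.45

Earnings Tax: taxable = €3160.00 − 1×€232.00 = €2928.00
  €220.70 + 19.1% × (€2928.00 − €2500.00) = €220.70 + 19.1% × €428.00 = €302.45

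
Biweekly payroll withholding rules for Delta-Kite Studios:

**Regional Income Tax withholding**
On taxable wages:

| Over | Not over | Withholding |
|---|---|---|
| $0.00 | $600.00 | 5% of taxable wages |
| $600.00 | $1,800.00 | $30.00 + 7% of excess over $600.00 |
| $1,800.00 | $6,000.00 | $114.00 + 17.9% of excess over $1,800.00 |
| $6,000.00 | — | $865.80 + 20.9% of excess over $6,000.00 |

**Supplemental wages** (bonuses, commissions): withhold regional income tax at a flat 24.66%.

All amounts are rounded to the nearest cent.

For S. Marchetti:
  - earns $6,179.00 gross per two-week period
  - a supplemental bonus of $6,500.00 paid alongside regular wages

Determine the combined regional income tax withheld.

Regional Income Tax: taxable = $6,179.00
  $865.80 + 20.9% × ($6,179.00 − $6,000.00) = $865.80 + 20.9% × $179.00 = $903.21
Supplemental (24.66% flat on bonus): 24.66% × $6,500.00 = $1,602.90
Total regional income tax: $903.21 + $1,602.90 = $2,506.11

$2,506.11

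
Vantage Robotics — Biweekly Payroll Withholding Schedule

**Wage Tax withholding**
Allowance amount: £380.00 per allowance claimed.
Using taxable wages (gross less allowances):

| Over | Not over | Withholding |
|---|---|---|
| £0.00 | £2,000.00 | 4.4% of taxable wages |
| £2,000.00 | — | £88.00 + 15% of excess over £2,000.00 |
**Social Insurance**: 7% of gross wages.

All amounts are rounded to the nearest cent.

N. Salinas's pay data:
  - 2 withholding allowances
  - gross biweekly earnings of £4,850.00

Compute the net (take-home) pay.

Wage Tax: taxable = £4,850.00 − 2×£380.00 = £4,090.00
  £88.00 + 15% × (£4,090.00 − £2,000.00) = £88.00 + 15% × £2,090.00 = £401.50
Social Insurance: 7% × £4,850.00 = £339.50
Total withheld: £401.50 + £339.50 = £741.00
Net pay: £4,850.00 − £741.00 = £4,109.00

£4,109.00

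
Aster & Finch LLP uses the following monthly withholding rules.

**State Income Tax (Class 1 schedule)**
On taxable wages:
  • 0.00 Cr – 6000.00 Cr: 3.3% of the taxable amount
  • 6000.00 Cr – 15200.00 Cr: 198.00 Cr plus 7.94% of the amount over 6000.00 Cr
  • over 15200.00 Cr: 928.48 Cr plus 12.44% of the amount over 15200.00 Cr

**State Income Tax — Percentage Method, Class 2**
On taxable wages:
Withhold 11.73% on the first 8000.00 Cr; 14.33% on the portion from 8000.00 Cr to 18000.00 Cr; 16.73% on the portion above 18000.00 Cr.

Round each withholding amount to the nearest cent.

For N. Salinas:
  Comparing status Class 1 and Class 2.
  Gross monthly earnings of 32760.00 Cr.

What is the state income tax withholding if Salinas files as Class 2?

State Income Tax (Class 2): taxable = 32760.00 Cr
  2371.40 Cr + 16.73% × (32760.00 Cr − 18000.00 Cr) = 2371.40 Cr + 16.73% × 14760.00 Cr = 4840.75 Cr

4840.75 Cr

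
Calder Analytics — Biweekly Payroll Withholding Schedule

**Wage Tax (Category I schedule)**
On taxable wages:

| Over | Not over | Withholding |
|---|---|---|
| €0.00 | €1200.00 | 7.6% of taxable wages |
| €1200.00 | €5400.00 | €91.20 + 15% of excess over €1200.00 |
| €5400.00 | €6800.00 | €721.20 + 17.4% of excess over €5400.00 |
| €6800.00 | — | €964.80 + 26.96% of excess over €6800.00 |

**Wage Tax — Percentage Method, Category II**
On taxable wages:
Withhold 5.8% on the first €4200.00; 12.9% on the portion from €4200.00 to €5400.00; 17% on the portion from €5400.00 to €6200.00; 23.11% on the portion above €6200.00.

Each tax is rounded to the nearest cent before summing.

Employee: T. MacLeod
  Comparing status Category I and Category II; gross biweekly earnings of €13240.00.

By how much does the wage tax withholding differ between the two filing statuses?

Wage Tax (Category I): taxable = €13240.00
  €964.80 + 26.96% × (€13240.00 − €6800.00) = €964.80 + 26.96% × €6440.00 = €2701.02
Wage Tax (Category II): taxable = €13240.00
  €534.40 + 23.11% × (€13240.00 − €6200.00) = €534.40 + 23.11% × €7040.00 = €2161.34
Difference: |€2701.02 − €2161.34| = €539.68 (higher under Category I)

€539.68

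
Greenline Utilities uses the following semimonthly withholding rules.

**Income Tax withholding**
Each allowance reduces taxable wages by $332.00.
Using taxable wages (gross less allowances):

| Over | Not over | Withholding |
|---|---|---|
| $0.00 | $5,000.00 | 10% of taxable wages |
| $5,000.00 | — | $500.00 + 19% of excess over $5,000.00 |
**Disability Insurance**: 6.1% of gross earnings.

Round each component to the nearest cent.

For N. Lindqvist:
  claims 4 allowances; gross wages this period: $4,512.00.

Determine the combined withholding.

Income Tax: taxable = $4,512.00 − 4×$332.00 = $3,184.00
  10% × $3,184.00 = $318.40
Disability Insurance: 6.1% × $4,512.00 = $275.23
Total: $318.40 + $275.23 = $593.63

$593.63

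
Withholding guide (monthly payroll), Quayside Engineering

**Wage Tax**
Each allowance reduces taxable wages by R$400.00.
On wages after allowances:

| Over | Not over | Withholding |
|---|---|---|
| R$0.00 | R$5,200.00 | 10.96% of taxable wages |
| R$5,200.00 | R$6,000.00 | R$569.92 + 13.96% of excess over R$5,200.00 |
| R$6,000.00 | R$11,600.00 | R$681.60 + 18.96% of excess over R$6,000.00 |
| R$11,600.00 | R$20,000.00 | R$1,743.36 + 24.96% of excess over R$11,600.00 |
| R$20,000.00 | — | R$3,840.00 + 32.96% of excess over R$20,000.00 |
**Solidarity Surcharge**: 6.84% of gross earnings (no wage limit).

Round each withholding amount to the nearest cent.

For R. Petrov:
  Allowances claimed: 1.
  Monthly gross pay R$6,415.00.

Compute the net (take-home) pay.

Wage Tax: taxable = R$6,415.00 − 1×R$400.00 = R$6,015.00
  R$681.60 + 18.96% × (R$6,015.00 − R$6,000.00) = R$681.60 + 18.96% × R$15.00 = R$684.44
Solidarity Surcharge: 6.84% × R$6,415.00 = R$438.79
Total withheld: R$684.44 + R$438.79 = R$1,123.23
Net pay: R$6,415.00 − R$1,123.23 = R$5,291.77

R$5,291.77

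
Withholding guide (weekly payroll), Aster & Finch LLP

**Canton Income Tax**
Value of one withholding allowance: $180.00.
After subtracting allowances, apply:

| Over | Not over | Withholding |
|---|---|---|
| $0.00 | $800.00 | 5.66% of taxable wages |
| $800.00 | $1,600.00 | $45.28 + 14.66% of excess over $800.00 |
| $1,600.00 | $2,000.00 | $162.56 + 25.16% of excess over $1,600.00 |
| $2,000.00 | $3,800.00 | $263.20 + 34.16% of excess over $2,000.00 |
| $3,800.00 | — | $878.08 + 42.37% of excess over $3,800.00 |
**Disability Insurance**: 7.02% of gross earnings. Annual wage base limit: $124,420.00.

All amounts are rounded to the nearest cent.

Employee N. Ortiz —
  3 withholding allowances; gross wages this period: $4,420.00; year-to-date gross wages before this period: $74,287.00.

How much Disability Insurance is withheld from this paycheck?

Disability Insurance: 7.02% × $4,420.00 = $310.28

$310.28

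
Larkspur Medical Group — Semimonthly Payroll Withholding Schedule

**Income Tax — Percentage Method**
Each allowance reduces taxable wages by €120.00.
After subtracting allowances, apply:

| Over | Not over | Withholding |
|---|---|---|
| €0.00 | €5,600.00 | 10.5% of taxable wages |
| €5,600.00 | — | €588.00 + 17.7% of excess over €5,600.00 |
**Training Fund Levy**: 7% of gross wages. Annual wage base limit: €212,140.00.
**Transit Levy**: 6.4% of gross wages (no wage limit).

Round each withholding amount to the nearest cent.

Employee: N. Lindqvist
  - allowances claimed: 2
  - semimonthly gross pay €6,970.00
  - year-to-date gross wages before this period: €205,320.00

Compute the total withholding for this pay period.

€1,711.49

Income Tax: taxable = €6,970.00 − 2×€120.00 = €6,730.00
  €588.00 + 17.7% × (€6,730.00 − €5,600.00) = €588.00 + 17.7% × €1,130.00 = €788.01
Training Fund Levy: cap €212,140.00 − YTD €205,320.00 = €6,820.00 subject; 7% × €6,820.00 = €477.40
Transit Levy: 6.4% × €6,970.00 = €446.08
Total: €788.01 + €477.40 + €446.08 = €1,711.49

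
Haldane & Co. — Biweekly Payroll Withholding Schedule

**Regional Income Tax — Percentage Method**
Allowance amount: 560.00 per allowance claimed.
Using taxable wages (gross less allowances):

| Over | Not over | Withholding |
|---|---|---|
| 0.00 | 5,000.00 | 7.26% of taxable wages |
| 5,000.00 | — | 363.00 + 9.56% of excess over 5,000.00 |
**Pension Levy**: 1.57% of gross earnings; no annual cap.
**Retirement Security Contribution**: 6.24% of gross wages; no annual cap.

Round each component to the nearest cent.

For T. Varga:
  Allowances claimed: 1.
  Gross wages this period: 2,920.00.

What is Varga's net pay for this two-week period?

Regional Income Tax: taxable = 2,920.00 − 1×560.00 = 2,360.00
  7.26% × 2,360.00 = 171.34
Pension Levy: 1.57% × 2,920.00 = 45.84
Retirement Security Contribution: 6.24% × 2,920.00 = 182.21
Total withheld: 171.34 + 45.84 + 182.21 = 399.39
Net pay: 2,920.00 − 399.39 = 2,520.61

2,520.61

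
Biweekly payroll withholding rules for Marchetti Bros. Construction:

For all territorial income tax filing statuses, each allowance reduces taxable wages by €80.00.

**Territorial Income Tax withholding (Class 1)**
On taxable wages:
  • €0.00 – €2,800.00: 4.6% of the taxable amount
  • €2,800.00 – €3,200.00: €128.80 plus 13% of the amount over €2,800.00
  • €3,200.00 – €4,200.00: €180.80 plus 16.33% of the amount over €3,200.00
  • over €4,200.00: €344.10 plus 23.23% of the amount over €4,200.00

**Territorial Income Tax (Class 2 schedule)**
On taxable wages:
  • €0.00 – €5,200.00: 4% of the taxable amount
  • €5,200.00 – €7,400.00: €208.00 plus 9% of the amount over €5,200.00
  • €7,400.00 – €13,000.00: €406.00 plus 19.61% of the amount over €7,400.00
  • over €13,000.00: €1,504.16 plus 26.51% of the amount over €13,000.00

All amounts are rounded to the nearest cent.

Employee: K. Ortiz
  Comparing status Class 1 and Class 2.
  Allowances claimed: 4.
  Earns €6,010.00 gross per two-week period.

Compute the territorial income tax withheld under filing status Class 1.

Territorial Income Tax (Class 1): taxable = €6,010.00 − 4×€80.00 = €5,690.00
  €344.10 + 23.23% × (€5,690.00 − €4,200.00) = €344.10 + 23.23% × €1,490.00 = €690.23

€690.23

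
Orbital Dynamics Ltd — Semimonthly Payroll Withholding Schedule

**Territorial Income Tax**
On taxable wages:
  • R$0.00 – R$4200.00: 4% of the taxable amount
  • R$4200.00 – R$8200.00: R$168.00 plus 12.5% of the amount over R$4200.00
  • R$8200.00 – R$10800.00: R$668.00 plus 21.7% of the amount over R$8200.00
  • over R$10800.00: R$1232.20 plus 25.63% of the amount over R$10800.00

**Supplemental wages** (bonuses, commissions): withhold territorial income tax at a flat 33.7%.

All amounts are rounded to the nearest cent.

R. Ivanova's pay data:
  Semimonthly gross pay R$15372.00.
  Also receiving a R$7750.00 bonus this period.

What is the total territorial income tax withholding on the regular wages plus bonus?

R$5015.75

Territorial Income Tax: taxable = R$15372.00
  R$1232.20 + 25.63% × (R$15372.00 − R$10800.00) = R$1232.20 + 25.63% × R$4572.00 = R$2404.00
Supplemental (33.7% flat on bonus): 33.7% × R$7750.00 = R$2611.75
Total territorial income tax: R$2404.00 + R$2611.75 = R$5015.75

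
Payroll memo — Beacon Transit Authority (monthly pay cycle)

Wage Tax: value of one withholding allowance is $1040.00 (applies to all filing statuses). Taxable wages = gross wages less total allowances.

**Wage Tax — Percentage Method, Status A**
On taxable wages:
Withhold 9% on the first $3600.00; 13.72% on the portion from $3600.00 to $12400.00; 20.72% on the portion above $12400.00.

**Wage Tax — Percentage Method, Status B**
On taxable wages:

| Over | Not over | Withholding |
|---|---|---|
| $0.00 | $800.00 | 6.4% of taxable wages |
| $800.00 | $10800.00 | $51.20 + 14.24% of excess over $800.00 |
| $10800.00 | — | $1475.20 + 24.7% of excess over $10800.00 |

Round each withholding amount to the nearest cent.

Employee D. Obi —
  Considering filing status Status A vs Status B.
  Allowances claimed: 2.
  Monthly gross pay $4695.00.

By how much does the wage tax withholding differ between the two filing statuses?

$74.31

Wage Tax (Status A): taxable = $4695.00 − 2×$1040.00 = $2615.00
  9% × $2615.00 = $235.35
Wage Tax (Status B): taxable = $4695.00 − 2×$1040.00 = $2615.00
  $51.20 + 14.24% × ($2615.00 − $800.00) = $51.20 + 14.24% × $1815.00 = $309.66
Difference: |$235.35 − $309.66| = $74.31 (higher under Status B)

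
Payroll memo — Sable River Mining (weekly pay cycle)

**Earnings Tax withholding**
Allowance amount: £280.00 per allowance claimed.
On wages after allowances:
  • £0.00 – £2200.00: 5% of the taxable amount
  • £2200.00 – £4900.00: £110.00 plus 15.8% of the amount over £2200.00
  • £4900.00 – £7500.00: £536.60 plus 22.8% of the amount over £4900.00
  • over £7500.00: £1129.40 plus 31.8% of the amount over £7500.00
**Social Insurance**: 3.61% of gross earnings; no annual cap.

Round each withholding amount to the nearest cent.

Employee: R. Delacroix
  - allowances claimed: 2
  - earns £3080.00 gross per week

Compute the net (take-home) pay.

Earnings Tax: taxable = £3080.00 − 2×£280.00 = £2520.00
  £110.00 + 15.8% × (£2520.00 − £2200.00) = £110.00 + 15.8% × £320.00 = £160.56
Social Insurance: 3.61% × £3080.00 = £111.19
Total withheld: £160.56 + £111.19 = £271.75
Net pay: £3080.00 − £271.75 = £2808.25

£2808.25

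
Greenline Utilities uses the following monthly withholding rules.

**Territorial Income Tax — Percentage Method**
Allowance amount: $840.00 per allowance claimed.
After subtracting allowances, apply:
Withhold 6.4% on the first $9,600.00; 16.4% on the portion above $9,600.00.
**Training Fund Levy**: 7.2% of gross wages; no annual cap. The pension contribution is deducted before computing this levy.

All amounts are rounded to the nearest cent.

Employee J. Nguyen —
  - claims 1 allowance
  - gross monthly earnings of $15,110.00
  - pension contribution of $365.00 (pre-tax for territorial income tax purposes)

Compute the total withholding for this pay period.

Territorial Income Tax: taxable = $15,110.00 − $365.00 − 1×$840.00 = $13,905.00
  $614.40 + 16.4% × ($13,905.00 − $9,600.00) = $614.40 + 16.4% × $4,305.00 = $1,320.42
Training Fund Levy: 7.2% × $14,745.00 = $1,061.64
Total: $1,320.42 + $1,061.64 = $2,382.06

$2,382.06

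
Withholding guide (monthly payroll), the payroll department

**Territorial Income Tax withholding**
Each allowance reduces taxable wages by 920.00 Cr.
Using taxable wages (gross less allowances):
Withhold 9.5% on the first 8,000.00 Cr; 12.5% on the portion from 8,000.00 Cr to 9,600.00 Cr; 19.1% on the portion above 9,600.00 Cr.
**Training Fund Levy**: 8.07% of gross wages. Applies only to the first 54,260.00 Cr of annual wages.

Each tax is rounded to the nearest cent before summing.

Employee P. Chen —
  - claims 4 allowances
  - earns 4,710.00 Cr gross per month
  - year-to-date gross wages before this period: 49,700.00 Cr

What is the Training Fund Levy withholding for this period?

Training Fund Levy: cap 54,260.00 Cr − YTD 49,700.00 Cr = 4,560.00 Cr subject; 8.07% × 4,560.00 Cr = 367.99 Cr

367.99 Cr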